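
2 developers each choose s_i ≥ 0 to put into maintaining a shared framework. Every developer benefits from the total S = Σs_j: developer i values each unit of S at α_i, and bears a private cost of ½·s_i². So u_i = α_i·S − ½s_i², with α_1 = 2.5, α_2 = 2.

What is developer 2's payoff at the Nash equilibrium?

7

Developer i's FOC: ∂u_i/∂s_i = α_i − s_i = 0, so s_i* = α_i.
NE contributions = (2.5, 2); S = 4.5.
u_2 = α_2·S − ½·(s_2)² = 2·4.5 − ½·2² = 7.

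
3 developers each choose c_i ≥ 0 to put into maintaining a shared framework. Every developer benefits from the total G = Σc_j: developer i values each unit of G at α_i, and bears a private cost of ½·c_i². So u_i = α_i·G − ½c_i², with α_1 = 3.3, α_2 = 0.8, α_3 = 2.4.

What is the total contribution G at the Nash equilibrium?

6.5

Developer i's FOC: ∂u_i/∂c_i = α_i − c_i = 0, so c_i* = α_i.
NE contributions = (3.3, 0.8, 2.4); G = 6.5.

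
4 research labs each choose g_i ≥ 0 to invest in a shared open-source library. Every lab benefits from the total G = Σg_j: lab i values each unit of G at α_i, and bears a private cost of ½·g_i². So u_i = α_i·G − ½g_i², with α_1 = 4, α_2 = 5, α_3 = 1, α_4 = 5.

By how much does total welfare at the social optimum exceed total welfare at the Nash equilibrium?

258.5

Lab i's FOC: ∂u_i/∂g_i = α_i − g_i = 0, so g_i* = α_i.
NE contributions = (4, 5, 1, 5); G = 15.
W^NE = (Σα)·G − ½Σα_i² = 15² − ½·67 = 191.5.
Planner sets g_i = Σα_j = 15 for every i, so G^SO = 4·15 = 60.
W^SO = (Σα)·G^SO − ½·4·(Σα)² = (4/2)·15² = 450.
Deadweight loss = W^SO − W^NE = 258.5.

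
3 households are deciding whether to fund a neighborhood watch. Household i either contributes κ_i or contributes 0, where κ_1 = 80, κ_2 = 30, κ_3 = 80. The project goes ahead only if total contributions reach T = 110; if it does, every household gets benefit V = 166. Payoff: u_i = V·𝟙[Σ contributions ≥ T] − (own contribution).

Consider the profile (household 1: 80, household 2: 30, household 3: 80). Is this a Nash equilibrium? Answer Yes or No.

Total = 190 ≥ 110: provided.
Household 1 (pledges 80, payoff 86): dropping to 0 → total 110, payoff 166. Profitable deviation.

No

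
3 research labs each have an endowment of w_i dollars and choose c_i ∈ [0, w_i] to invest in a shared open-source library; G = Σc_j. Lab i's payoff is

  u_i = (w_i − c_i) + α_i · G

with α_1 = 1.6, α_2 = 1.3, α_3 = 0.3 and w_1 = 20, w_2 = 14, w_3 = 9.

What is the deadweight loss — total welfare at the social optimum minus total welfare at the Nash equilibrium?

19.8

∂u_i/∂c_i = α_i − 1, so lab i contributes w_i if α_i > 1, else 0.
α_i > 1 for i ∈ {1, 2}; NE contributions (20, 14, 0), G = 34.
W^NE = Σw_i − G^NE + (Σα_i)·G^NE = 43 + 2.2·34 = 117.8.
Planner: ∂(Σu_j)/∂c_i = Σα_j − 1 = 2.2 > 0, so everyone contributes w_i; G^SO = 43, W^SO = 43 + 2.2·43 = 137.6.
Deadweight loss = 19.8.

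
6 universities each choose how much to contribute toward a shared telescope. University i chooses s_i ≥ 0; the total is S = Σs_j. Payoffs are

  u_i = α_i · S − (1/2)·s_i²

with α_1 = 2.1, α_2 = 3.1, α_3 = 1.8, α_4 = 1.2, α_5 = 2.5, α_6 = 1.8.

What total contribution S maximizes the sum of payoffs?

Planner FOC: ∂(Σu_j)/∂s_i = (Σα_j) − s_i = 0, so s_i^SO = Σα_j = 12.5 for every i; S^SO = 75.

75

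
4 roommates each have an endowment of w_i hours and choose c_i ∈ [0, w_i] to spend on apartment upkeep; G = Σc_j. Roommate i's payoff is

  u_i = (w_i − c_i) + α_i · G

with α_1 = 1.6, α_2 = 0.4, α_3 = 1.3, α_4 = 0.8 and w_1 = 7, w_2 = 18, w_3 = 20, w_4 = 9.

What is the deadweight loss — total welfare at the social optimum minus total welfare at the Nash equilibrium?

∂u_i/∂c_i = α_i − 1, so roommate i contributes w_i if α_i > 1, else 0.
α_i > 1 for i ∈ {1, 3}; NE contributions (7, 0, 20, 0), G = 27.
W^NE = Σw_i − G^NE + (Σα_i)·G^NE = 54 + 3.1·27 = 137.7.
Planner: ∂(Σu_j)/∂c_i = Σα_j − 1 = 3.1 > 0, so everyone contributes w_i; G^SO = 54, W^SO = 54 + 3.1·54 = 221.4.
Deadweight loss = 83.7.

83.7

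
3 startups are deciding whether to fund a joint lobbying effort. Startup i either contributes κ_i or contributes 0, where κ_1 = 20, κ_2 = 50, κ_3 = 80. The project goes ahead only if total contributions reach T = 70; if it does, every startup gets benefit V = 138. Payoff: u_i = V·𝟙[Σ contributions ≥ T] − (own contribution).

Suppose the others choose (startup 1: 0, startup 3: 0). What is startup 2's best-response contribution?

Others' total = 0. Even contributing 50 gives 50 < 70: no benefit either way.
Best response: 0.

0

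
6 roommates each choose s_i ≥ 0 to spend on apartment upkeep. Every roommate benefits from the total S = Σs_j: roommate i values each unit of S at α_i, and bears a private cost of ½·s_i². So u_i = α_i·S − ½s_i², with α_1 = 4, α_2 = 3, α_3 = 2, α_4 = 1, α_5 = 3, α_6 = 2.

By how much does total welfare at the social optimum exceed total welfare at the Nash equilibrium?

Roommate i's FOC: ∂u_i/∂s_i = α_i − s_i = 0, so s_i* = α_i.
NE contributions = (4, 3, 2, 1, 3, 2); S = 15.
W^NE = (Σα)·S − ½Σα_i² = 15² − ½·43 = 203.5.
Planner sets s_i = Σα_j = 15 for every i, so S^SO = 6·15 = 90.
W^SO = (Σα)·S^SO − ½·6·(Σα)² = (6/2)·15² = 675.
Deadweight loss = W^SO − W^NE = 471.5.

471.5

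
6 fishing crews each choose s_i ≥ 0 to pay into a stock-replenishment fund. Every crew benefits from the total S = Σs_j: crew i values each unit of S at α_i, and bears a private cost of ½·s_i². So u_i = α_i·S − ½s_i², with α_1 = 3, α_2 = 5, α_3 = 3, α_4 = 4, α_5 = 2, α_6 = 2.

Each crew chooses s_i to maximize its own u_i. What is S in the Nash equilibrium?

19

Crew i's FOC: ∂u_i/∂s_i = α_i − s_i = 0, so s_i* = α_i.
NE contributions = (3, 5, 3, 4, 2, 2); S = 19.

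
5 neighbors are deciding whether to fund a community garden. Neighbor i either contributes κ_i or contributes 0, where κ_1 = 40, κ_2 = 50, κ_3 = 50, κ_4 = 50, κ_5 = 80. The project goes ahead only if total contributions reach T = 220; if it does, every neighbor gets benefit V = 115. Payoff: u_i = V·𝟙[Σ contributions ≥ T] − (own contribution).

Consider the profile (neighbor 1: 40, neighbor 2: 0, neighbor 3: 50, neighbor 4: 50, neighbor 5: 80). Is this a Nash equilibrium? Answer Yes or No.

Yes

Total = 220 ≥ 220: provided.
Neighbor 1 (pledges 40, payoff 75): dropping to 0 → total 180, payoff 0. No gain.
Neighbor 2 (pledges 0, payoff 115): pledging 50 → total 270, payoff 65. No gain.
Neighbor 3 (pledges 50, payoff 65): dropping to 0 → total 170, payoff 0. No gain.
Neighbor 4 (pledges 50, payoff 65): dropping to 0 → total 170, payoff 0. No gain.
Neighbor 5 (pledges 80, payoff 35): dropping to 0 → total 140, payoff 0. No gain.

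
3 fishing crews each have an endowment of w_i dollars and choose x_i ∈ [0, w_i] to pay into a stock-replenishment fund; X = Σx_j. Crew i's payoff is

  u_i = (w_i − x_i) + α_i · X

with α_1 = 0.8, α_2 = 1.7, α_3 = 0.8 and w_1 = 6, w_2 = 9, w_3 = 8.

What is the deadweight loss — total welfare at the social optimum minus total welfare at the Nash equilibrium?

∂u_i/∂x_i = α_i − 1, so crew i contributes w_i if α_i > 1, else 0.
α_i > 1 for i ∈ {2}; NE contributions (0, 9, 0), X = 9.
W^NE = Σw_i − X^NE + (Σα_i)·X^NE = 23 + 2.3·9 = 43.7.
Planner: ∂(Σu_j)/∂x_i = Σα_j − 1 = 2.3 > 0, so everyone contributes w_i; X^SO = 23, W^SO = 23 + 2.3·23 = 75.9.
Deadweight loss = 32.2.

32.2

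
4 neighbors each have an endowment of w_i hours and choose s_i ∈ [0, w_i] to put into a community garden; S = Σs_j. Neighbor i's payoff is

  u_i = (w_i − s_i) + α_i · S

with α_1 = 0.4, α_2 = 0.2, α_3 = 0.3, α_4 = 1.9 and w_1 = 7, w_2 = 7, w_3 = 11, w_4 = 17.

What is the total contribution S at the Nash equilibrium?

∂u_i/∂s_i = α_i − 1, so neighbor i contributes w_i if α_i > 1, else 0.
α_i > 1 for i ∈ {4}; NE contributions (0, 0, 0, 17), S = 17.

17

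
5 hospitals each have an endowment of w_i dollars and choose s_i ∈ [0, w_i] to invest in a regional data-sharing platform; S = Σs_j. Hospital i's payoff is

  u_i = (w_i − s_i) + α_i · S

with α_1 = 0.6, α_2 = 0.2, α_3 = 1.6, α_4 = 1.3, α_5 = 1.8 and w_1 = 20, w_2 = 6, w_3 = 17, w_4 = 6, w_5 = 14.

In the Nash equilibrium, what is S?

∂u_i/∂s_i = α_i − 1, so hospital i contributes w_i if α_i > 1, else 0.
α_i > 1 for i ∈ {3, 4, 5}; NE contributions (0, 0, 17, 6, 14), S = 37.

37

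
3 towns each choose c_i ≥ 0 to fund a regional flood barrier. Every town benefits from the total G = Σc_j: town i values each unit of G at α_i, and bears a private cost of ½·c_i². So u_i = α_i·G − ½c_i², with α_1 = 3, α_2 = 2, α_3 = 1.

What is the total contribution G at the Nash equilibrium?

Town i's FOC: ∂u_i/∂c_i = α_i − c_i = 0, so c_i* = α_i.
NE contributions = (3, 2, 1); G = 6.

6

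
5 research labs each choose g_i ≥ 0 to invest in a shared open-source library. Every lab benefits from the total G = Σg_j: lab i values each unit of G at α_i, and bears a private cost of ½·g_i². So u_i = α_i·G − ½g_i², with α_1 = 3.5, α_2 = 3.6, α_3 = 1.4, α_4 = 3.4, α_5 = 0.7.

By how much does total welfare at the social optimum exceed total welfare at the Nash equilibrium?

257.75

Lab i's FOC: ∂u_i/∂g_i = α_i − g_i = 0, so g_i* = α_i.
NE contributions = (3.5, 3.6, 1.4, 3.4, 0.7); G = 12.6.
W^NE = (Σα)·G − ½Σα_i² = 12.6² − ½·39.22 = 139.15.
Planner sets g_i = Σα_j = 12.6 for every i, so G^SO = 5·12.6 = 63.
W^SO = (Σα)·G^SO − ½·5·(Σα)² = (5/2)·12.6² = 396.9.
Deadweight loss = W^SO − W^NE = 257.75.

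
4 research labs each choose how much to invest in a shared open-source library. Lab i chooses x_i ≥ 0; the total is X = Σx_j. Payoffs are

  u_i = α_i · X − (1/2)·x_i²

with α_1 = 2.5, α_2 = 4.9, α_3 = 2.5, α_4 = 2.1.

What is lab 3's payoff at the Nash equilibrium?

26.875

Lab i's FOC: ∂u_i/∂x_i = α_i − x_i = 0, so x_i* = α_i.
NE contributions = (2.5, 4.9, 2.5, 2.1); X = 12.
u_3 = α_3·X − ½·(x_3)² = 2.5·12 − ½·2.5² = 26.875.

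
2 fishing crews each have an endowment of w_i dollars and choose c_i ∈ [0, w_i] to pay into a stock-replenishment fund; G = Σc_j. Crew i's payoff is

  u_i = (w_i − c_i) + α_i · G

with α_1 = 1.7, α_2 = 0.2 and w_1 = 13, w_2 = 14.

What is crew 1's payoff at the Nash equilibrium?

∂u_i/∂c_i = α_i − 1, so crew i contributes w_i if α_i > 1, else 0.
α_i > 1 for i ∈ {1}; NE contributions (13, 0), G = 13.
u_1 = (13 − 13) + 1.7·13 = 22.1.

22.1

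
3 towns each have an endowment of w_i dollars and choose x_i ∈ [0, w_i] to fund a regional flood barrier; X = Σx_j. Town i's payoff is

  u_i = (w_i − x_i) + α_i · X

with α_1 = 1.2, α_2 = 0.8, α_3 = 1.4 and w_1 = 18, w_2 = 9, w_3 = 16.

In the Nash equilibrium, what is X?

∂u_i/∂x_i = α_i − 1, so town i contributes w_i if α_i > 1, else 0.
α_i > 1 for i ∈ {1, 3}; NE contributions (18, 0, 16), X = 34.

34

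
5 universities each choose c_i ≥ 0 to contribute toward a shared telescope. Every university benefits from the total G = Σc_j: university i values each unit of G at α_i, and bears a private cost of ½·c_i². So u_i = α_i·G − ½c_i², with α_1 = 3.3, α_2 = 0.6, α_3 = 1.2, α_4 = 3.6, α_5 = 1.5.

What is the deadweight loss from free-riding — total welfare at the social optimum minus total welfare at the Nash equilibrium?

University i's FOC: ∂u_i/∂c_i = α_i − c_i = 0, so c_i* = α_i.
NE contributions = (3.3, 0.6, 1.2, 3.6, 1.5); G = 10.2.
W^NE = (Σα)·G − ½Σα_i² = 10.2² − ½·27.9 = 90.09.
Planner sets c_i = Σα_j = 10.2 for every i, so G^SO = 5·10.2 = 51.
W^SO = (Σα)·G^SO − ½·5·(Σα)² = (5/2)·10.2² = 260.1.
Deadweight loss = W^SO − W^NE = 170.01.

170.01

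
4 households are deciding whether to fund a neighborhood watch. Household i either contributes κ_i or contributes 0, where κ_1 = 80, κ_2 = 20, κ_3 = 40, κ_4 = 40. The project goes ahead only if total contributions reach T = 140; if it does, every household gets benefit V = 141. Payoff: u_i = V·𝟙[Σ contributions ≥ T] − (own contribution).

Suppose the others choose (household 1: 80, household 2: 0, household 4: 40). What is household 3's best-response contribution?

Others' total = 120. Contributing 40 brings total to 160 ≥ 140: gain V − κ_3 = 101.
Best response: 40.

40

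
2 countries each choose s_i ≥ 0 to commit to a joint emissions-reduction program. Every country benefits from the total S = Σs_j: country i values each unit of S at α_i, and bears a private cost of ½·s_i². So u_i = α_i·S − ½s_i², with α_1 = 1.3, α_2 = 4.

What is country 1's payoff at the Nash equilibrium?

6.045

Country i's FOC: ∂u_i/∂s_i = α_i − s_i = 0, so s_i* = α_i.
NE contributions = (1.3, 4); S = 5.3.
u_1 = α_1·S − ½·(s_1)² = 1.3·5.3 − ½·1.3² = 6.045.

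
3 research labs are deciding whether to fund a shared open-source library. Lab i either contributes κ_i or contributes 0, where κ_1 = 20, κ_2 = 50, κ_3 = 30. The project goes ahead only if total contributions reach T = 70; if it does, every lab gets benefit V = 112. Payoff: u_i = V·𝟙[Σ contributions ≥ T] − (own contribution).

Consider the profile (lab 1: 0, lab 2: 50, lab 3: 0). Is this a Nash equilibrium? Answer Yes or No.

Total = 50 < 70: not provided.
Lab 1 (pledges 0, payoff 0): pledging 20 → total 70, payoff 92. Profitable deviation.

No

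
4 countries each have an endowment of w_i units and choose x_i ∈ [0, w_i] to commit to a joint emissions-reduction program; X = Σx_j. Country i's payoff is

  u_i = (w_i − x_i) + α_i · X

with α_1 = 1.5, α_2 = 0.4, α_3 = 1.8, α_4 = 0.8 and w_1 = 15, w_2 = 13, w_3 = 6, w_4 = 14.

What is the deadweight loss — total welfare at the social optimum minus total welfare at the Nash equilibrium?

94.5

∂u_i/∂x_i = α_i − 1, so country i contributes w_i if α_i > 1, else 0.
α_i > 1 for i ∈ {1, 3}; NE contributions (15, 0, 6, 0), X = 21.
W^NE = Σw_i − X^NE + (Σα_i)·X^NE = 48 + 3.5·21 = 121.5.
Planner: ∂(Σu_j)/∂x_i = Σα_j − 1 = 3.5 > 0, so everyone contributes w_i; X^SO = 48, W^SO = 48 + 3.5·48 = 216.
Deadweight loss = 94.5.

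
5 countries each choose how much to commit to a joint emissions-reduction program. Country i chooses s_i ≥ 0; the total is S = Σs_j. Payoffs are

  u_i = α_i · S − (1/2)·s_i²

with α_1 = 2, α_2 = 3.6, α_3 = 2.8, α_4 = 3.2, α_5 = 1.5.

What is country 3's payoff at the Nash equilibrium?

Country i's FOC: ∂u_i/∂s_i = α_i − s_i = 0, so s_i* = α_i.
NE contributions = (2, 3.6, 2.8, 3.2, 1.5); S = 13.1.
u_3 = α_3·S − ½·(s_3)² = 2.8·13.1 − ½·2.8² = 32.76.

32.76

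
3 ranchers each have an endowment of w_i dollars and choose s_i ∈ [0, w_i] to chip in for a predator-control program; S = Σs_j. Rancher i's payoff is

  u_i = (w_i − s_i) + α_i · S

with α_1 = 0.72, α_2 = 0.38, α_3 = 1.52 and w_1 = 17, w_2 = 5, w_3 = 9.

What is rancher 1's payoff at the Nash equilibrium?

23.48

∂u_i/∂s_i = α_i − 1, so rancher i contributes w_i if α_i > 1, else 0.
α_i > 1 for i ∈ {3}; NE contributions (0, 0, 9), S = 9.
u_1 = (17 − 0) + 0.72·9 = 23.48.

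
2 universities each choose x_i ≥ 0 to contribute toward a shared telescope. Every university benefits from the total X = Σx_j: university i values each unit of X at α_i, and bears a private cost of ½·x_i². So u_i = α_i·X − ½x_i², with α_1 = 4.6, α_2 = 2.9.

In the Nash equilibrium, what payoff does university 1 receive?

University i's FOC: ∂u_i/∂x_i = α_i − x_i = 0, so x_i* = α_i.
NE contributions = (4.6, 2.9); X = 7.5.
u_1 = α_1·X − ½·(x_1)² = 4.6·7.5 − ½·4.6² = 23.92.

23.92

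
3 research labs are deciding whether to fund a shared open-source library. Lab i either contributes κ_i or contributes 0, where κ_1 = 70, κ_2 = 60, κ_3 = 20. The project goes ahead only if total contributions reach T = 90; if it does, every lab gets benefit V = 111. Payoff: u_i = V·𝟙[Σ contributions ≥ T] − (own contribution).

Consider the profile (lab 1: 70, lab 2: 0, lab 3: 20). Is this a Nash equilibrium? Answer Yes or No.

Yes

Total = 90 ≥ 90: provided.
Lab 1 (pledges 70, payoff 41): dropping to 0 → total 20, payoff 0. No gain.
Lab 2 (pledges 0, payoff 111): pledging 60 → total 150, payoff 51. No gain.
Lab 3 (pledges 20, payoff 91): dropping to 0 → total 70, payoff 0. No gain.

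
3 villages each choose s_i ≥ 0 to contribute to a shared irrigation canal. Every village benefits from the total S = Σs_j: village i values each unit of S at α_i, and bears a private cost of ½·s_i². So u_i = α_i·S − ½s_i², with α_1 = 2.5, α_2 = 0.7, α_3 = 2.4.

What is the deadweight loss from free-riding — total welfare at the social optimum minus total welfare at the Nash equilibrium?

Village i's FOC: ∂u_i/∂s_i = α_i − s_i = 0, so s_i* = α_i.
NE contributions = (2.5, 0.7, 2.4); S = 5.6.
W^NE = (Σα)·S − ½Σα_i² = 5.6² − ½·12.5 = 25.11.
Planner sets s_i = Σα_j = 5.6 for every i, so S^SO = 3·5.6 = 16.8.
W^SO = (Σα)·S^SO − ½·3·(Σα)² = (3/2)·5.6² = 47.04.
Deadweight loss = W^SO − W^NE = 21.93.

21.93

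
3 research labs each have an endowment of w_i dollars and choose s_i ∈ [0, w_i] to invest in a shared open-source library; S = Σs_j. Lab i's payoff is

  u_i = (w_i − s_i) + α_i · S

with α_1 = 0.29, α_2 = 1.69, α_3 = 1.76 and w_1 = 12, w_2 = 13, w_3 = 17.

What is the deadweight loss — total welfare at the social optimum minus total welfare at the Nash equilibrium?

32.88

∂u_i/∂s_i = α_i − 1, so lab i contributes w_i if α_i > 1, else 0.
α_i > 1 for i ∈ {2, 3}; NE contributions (0, 13, 17), S = 30.
W^NE = Σw_i − S^NE + (Σα_i)·S^NE = 42 + 2.74·30 = 124.2.
Planner: ∂(Σu_j)/∂s_i = Σα_j − 1 = 2.74 > 0, so everyone contributes w_i; S^SO = 42, W^SO = 42 + 2.74·42 = 157.08.
Deadweight loss = 32.88.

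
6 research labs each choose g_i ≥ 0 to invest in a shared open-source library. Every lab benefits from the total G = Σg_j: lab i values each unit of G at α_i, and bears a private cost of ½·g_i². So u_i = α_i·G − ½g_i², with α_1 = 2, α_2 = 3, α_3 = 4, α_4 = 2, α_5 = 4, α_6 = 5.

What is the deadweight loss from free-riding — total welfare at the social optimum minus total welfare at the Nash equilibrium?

Lab i's FOC: ∂u_i/∂g_i = α_i − g_i = 0, so g_i* = α_i.
NE contributions = (2, 3, 4, 2, 4, 5); G = 20.
W^NE = (Σα)·G − ½Σα_i² = 20² − ½·74 = 363.
Planner sets g_i = Σα_j = 20 for every i, so G^SO = 6·20 = 120.
W^SO = (Σα)·G^SO − ½·6·(Σα)² = (6/2)·20² = 1200.
Deadweight loss = W^SO − W^NE = 837.

837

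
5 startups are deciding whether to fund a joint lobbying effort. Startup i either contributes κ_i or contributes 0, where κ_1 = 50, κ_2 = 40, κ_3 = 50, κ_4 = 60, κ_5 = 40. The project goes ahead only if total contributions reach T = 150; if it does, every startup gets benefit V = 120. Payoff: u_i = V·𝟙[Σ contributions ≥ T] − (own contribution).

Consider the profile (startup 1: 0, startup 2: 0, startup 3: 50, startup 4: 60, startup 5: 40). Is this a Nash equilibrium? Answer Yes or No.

Yes

Total = 150 ≥ 150: provided.
Startup 1 (pledges 0, payoff 120): pledging 50 → total 200, payoff 70. No gain.
Startup 2 (pledges 0, payoff 120): pledging 40 → total 190, payoff 80. No gain.
Startup 3 (pledges 50, payoff 70): dropping to 0 → total 100, payoff 0. No gain.
Startup 4 (pledges 60, payoff 60): dropping to 0 → total 90, payoff 0. No gain.
Startup 5 (pledges 40, payoff 80): dropping to 0 → total 110, payoff 0. No gain.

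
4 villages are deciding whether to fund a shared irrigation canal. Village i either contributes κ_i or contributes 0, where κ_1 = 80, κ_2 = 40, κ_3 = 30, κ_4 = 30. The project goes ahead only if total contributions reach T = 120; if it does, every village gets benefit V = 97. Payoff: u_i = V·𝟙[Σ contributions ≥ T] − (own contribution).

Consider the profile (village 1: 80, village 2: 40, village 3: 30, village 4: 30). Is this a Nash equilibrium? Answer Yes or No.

No

Total = 180 ≥ 120: provided.
Village 1 (pledges 80, payoff 17): dropping to 0 → total 100, payoff 0. No gain.
Village 2 (pledges 40, payoff 57): dropping to 0 → total 140, payoff 97. Profitable deviation.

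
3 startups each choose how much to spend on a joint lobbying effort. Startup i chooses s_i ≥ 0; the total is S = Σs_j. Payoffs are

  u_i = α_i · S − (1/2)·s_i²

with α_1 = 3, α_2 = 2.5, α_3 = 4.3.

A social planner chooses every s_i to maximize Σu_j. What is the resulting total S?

29.4

Planner FOC: ∂(Σu_j)/∂s_i = (Σα_j) − s_i = 0, so s_i^SO = Σα_j = 9.8 for every i; S^SO = 29.4.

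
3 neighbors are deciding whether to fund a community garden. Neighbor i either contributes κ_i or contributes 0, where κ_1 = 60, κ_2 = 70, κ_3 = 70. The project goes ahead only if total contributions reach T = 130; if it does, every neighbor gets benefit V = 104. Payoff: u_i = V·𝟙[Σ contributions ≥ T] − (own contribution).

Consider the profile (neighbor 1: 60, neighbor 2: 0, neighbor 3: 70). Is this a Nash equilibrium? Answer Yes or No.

Total = 130 ≥ 130: provided.
Neighbor 1 (pledges 60, payoff 44): dropping to 0 → total 70, payoff 0. No gain.
Neighbor 2 (pledges 0, payoff 104): pledging 70 → total 200, payoff 34. No gain.
Neighbor 3 (pledges 70, payoff 34): dropping to 0 → total 60, payoff 0. No gain.

Yes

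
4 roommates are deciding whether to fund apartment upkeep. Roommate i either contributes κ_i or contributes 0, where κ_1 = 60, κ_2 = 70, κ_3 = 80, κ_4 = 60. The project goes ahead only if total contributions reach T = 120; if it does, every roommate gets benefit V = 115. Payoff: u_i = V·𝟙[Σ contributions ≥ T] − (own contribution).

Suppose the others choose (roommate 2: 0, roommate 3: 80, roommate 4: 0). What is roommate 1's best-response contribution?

Others' total = 80. Contributing 60 brings total to 140 ≥ 120: gain V − κ_1 = 55.
Best response: 60.

60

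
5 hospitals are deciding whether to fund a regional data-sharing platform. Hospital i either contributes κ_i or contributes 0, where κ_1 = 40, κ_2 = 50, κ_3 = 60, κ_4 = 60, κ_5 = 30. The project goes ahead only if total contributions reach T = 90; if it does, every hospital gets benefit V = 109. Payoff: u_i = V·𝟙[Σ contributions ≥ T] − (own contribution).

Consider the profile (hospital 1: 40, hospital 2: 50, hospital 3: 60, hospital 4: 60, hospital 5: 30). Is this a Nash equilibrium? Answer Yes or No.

Total = 240 ≥ 90: provided.
Hospital 1 (pledges 40, payoff 69): dropping to 0 → total 200, payoff 109. Profitable deviation.

No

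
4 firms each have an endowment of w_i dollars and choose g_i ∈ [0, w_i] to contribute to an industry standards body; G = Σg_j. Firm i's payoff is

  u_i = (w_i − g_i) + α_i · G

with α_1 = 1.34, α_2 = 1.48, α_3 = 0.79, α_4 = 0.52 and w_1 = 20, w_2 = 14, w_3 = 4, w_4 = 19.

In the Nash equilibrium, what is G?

∂u_i/∂g_i = α_i − 1, so firm i contributes w_i if α_i > 1, else 0.
α_i > 1 for i ∈ {1, 2}; NE contributions (20, 14, 0, 0), G = 34.

34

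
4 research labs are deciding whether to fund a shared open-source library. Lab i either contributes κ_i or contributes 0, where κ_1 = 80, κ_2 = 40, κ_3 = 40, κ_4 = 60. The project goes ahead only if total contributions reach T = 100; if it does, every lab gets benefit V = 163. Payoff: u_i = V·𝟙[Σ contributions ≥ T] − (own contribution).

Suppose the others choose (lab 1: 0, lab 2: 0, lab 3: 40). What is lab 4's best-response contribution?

Others' total = 40. Contributing 60 brings total to 100 ≥ 100: gain V − κ_4 = 103.
Best response: 60.

60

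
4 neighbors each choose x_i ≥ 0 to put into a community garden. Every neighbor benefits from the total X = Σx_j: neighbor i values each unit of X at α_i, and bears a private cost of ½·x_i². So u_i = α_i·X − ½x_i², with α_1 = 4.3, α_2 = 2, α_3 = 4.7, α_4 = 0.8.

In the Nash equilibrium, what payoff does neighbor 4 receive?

9.12

Neighbor i's FOC: ∂u_i/∂x_i = α_i − x_i = 0, so x_i* = α_i.
NE contributions = (4.3, 2, 4.7, 0.8); X = 11.8.
u_4 = α_4·X − ½·(x_4)² = 0.8·11.8 − ½·0.8² = 9.12.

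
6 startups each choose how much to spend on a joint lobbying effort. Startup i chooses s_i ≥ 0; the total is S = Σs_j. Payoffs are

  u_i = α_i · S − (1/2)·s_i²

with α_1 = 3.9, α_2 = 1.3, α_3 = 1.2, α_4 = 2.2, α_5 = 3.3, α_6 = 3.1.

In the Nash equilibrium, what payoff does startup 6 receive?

41.695

Startup i's FOC: ∂u_i/∂s_i = α_i − s_i = 0, so s_i* = α_i.
NE contributions = (3.9, 1.3, 1.2, 2.2, 3.3, 3.1); S = 15.
u_6 = α_6·S − ½·(s_6)² = 3.1·15 − ½·3.1² = 41.695.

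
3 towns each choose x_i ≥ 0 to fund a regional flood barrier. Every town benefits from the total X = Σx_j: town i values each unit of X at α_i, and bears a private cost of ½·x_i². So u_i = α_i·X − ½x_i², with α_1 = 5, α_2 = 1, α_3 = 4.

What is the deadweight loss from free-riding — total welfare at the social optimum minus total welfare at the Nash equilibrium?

Town i's FOC: ∂u_i/∂x_i = α_i − x_i = 0, so x_i* = α_i.
NE contributions = (5, 1, 4); X = 10.
W^NE = (Σα)·X − ½Σα_i² = 10² − ½·42 = 79.
Planner sets x_i = Σα_j = 10 for every i, so X^SO = 3·10 = 30.
W^SO = (Σα)·X^SO − ½·3·(Σα)² = (3/2)·10² = 150.
Deadweight loss = W^SO − W^NE = 71.

71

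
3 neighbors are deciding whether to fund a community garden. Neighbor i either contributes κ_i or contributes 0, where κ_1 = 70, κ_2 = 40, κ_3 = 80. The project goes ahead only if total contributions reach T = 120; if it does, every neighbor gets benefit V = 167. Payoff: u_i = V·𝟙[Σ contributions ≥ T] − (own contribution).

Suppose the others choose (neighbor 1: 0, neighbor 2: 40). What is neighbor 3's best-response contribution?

80

Others' total = 40. Contributing 80 brings total to 120 ≥ 120: gain V − κ_3 = 87.
Best response: 80.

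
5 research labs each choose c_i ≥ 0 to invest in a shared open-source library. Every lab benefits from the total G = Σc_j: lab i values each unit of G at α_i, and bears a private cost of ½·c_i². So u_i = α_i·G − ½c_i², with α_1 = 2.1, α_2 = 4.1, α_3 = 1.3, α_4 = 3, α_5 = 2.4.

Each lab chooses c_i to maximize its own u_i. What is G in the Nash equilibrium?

12.9

Lab i's FOC: ∂u_i/∂c_i = α_i − c_i = 0, so c_i* = α_i.
NE contributions = (2.1, 4.1, 1.3, 3, 2.4); G = 12.9.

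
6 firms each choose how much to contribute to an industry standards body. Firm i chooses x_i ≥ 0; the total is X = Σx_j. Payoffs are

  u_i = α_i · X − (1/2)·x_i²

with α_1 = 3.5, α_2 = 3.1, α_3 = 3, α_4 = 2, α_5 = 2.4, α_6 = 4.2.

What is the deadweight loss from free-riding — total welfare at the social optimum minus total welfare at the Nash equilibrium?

691.61

Firm i's FOC: ∂u_i/∂x_i = α_i − x_i = 0, so x_i* = α_i.
NE contributions = (3.5, 3.1, 3, 2, 2.4, 4.2); X = 18.2.
W^NE = (Σα)·X − ½Σα_i² = 18.2² − ½·58.26 = 302.11.
Planner sets x_i = Σα_j = 18.2 for every i, so X^SO = 6·18.2 = 109.2.
W^SO = (Σα)·X^SO − ½·6·(Σα)² = (6/2)·18.2² = 993.72.
Deadweight loss = W^SO − W^NE = 691.61.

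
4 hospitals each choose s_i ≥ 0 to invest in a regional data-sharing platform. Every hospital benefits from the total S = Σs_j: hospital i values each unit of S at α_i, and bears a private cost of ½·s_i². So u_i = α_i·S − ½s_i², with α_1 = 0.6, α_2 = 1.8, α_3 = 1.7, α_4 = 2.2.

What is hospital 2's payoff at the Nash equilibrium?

Hospital i's FOC: ∂u_i/∂s_i = α_i − s_i = 0, so s_i* = α_i.
NE contributions = (0.6, 1.8, 1.7, 2.2); S = 6.3.
u_2 = α_2·S − ½·(s_2)² = 1.8·6.3 − ½·1.8² = 9.72.

9.72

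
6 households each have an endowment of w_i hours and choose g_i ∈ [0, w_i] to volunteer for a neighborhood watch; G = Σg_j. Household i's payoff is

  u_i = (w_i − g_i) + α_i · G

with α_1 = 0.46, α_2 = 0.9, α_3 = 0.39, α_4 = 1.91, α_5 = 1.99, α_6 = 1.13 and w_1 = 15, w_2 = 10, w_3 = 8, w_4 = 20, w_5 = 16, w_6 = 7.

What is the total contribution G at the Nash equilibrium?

43

∂u_i/∂g_i = α_i − 1, so household i contributes w_i if α_i > 1, else 0.
α_i > 1 for i ∈ {4, 5, 6}; NE contributions (0, 0, 0, 20, 16, 7), G = 43.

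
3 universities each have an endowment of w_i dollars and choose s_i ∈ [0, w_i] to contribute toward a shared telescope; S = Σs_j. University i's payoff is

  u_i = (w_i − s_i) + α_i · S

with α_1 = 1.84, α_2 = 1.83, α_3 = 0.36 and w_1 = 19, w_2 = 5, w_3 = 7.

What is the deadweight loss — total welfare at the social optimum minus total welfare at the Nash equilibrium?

∂u_i/∂s_i = α_i − 1, so university i contributes w_i if α_i > 1, else 0.
α_i > 1 for i ∈ {1, 2}; NE contributions (19, 5, 0), S = 24.
W^NE = Σw_i − S^NE + (Σα_i)·S^NE = 31 + 3.03·24 = 103.72.
Planner: ∂(Σu_j)/∂s_i = Σα_j − 1 = 3.03 > 0, so everyone contributes w_i; S^SO = 31, W^SO = 31 + 3.03·31 = 124.93.
Deadweight loss = 21.21.

21.21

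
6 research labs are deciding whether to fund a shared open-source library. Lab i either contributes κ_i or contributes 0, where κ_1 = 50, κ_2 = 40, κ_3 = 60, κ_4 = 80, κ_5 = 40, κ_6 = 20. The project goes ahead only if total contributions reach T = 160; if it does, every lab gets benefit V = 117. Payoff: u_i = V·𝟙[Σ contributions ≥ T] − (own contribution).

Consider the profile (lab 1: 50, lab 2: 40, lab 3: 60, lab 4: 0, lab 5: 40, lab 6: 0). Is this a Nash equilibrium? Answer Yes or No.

Total = 190 ≥ 160: provided.
Lab 1 (pledges 50, payoff 67): dropping to 0 → total 140, payoff 0. No gain.
Lab 2 (pledges 40, payoff 77): dropping to 0 → total 150, payoff 0. No gain.
Lab 3 (pledges 60, payoff 57): dropping to 0 → total 130, payoff 0. No gain.
Lab 4 (pledges 0, payoff 117): pledging 80 → total 270, payoff 37. No gain.
Lab 5 (pledges 40, payoff 77): dropping to 0 → total 150, payoff 0. No gain.
Lab 6 (pledges 0, payoff 117): pledging 20 → total 210, payoff 97. No gain.

Yes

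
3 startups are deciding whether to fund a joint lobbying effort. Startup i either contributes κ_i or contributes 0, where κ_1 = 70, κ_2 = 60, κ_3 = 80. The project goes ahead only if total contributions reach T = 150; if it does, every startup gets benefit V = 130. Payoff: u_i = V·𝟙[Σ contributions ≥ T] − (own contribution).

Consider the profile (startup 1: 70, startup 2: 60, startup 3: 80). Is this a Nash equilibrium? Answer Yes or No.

No

Total = 210 ≥ 150: provided.
Startup 1 (pledges 70, payoff 60): dropping to 0 → total 140, payoff 0. No gain.
Startup 2 (pledges 60, payoff 70): dropping to 0 → total 150, payoff 130. Profitable deviation.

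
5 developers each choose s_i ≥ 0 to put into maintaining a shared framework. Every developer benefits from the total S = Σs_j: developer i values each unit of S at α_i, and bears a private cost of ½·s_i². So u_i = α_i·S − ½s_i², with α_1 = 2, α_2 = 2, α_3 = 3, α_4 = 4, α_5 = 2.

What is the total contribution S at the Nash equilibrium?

13

Developer i's FOC: ∂u_i/∂s_i = α_i − s_i = 0, so s_i* = α_i.
NE contributions = (2, 2, 3, 4, 2); S = 13.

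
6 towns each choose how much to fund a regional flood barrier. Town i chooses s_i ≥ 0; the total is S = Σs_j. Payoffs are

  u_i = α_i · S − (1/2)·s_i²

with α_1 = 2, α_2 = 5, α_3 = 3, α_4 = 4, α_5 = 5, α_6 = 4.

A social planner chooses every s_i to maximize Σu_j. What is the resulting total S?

138

Planner FOC: ∂(Σu_j)/∂s_i = (Σα_j) − s_i = 0, so s_i^SO = Σα_j = 23 for every i; S^SO = 138.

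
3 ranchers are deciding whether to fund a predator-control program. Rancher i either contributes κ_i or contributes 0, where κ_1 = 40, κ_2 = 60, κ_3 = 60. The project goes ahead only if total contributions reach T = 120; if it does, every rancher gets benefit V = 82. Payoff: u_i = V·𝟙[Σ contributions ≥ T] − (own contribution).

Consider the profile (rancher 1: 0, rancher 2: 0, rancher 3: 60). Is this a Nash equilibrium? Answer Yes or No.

Total = 60 < 120: not provided.
Rancher 1 (pledges 0, payoff 0): pledging 40 → total 100, payoff -40. No gain.
Rancher 2 (pledges 0, payoff 0): pledging 60 → total 120, payoff 22. Profitable deviation.

No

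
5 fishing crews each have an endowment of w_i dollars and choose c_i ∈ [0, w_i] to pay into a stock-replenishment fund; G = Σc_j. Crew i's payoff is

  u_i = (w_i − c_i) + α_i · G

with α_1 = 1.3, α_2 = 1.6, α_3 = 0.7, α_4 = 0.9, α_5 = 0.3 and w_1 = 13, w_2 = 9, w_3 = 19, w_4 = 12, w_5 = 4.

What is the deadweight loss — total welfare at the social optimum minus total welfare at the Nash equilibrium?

133

∂u_i/∂c_i = α_i − 1, so crew i contributes w_i if α_i > 1, else 0.
α_i > 1 for i ∈ {1, 2}; NE contributions (13, 9, 0, 0, 0), G = 22.
W^NE = Σw_i − G^NE + (Σα_i)·G^NE = 57 + 3.8·22 = 140.6.
Planner: ∂(Σu_j)/∂c_i = Σα_j − 1 = 3.8 > 0, so everyone contributes w_i; G^SO = 57, W^SO = 57 + 3.8·57 = 273.6.
Deadweight loss = 133.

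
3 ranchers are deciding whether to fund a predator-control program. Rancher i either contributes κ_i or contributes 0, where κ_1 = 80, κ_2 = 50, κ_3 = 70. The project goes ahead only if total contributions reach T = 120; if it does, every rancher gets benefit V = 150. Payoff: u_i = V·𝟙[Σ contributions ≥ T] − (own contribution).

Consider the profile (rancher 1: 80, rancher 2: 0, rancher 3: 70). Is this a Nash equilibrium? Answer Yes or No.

Total = 150 ≥ 120: provided.
Rancher 1 (pledges 80, payoff 70): dropping to 0 → total 70, payoff 0. No gain.
Rancher 2 (pledges 0, payoff 150): pledging 50 → total 200, payoff 100. No gain.
Rancher 3 (pledges 70, payoff 80): dropping to 0 → total 80, payoff 0. No gain.

Yes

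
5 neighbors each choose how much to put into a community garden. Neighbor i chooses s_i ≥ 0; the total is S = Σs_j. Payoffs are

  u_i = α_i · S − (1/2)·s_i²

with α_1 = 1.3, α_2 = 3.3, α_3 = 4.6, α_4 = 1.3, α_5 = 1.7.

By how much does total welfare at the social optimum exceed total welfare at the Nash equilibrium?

242.42

Neighbor i's FOC: ∂u_i/∂s_i = α_i − s_i = 0, so s_i* = α_i.
NE contributions = (1.3, 3.3, 4.6, 1.3, 1.7); S = 12.2.
W^NE = (Σα)·S − ½Σα_i² = 12.2² − ½·38.32 = 129.68.
Planner sets s_i = Σα_j = 12.2 for every i, so S^SO = 5·12.2 = 61.
W^SO = (Σα)·S^SO − ½·5·(Σα)² = (5/2)·12.2² = 372.1.
Deadweight loss = W^SO − W^NE = 242.42.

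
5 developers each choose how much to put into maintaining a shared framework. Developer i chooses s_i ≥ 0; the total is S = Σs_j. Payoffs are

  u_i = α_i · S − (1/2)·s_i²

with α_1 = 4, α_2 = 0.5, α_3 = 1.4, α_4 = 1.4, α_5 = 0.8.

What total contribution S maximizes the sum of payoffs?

40.5

Planner FOC: ∂(Σu_j)/∂s_i = (Σα_j) − s_i = 0, so s_i^SO = Σα_j = 8.1 for every i; S^SO = 40.5.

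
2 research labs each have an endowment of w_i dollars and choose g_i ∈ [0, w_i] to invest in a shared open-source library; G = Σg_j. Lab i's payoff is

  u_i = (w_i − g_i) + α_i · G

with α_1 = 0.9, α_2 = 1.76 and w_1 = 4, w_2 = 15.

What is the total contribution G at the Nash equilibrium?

∂u_i/∂g_i = α_i − 1, so lab i contributes w_i if α_i > 1, else 0.
α_i > 1 for i ∈ {2}; NE contributions (0, 15), G = 15.

15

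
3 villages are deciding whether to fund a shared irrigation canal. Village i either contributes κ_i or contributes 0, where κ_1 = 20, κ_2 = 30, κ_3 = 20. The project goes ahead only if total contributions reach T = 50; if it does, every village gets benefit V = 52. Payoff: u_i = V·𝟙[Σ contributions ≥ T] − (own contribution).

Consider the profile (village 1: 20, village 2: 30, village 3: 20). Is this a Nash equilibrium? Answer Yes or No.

Total = 70 ≥ 50: provided.
Village 1 (pledges 20, payoff 32): dropping to 0 → total 50, payoff 52. Profitable deviation.

No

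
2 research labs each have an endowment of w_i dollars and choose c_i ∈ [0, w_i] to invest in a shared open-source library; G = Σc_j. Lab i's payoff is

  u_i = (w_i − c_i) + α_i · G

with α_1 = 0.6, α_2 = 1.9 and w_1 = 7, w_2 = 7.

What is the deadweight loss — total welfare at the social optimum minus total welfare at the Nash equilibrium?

10.5

∂u_i/∂c_i = α_i − 1, so lab i contributes w_i if α_i > 1, else 0.
α_i > 1 for i ∈ {2}; NE contributions (0, 7), G = 7.
W^NE = Σw_i − G^NE + (Σα_i)·G^NE = 14 + 1.5·7 = 24.5.
Planner: ∂(Σu_j)/∂c_i = Σα_j − 1 = 1.5 > 0, so everyone contributes w_i; G^SO = 14, W^SO = 14 + 1.5·14 = 35.
Deadweight loss = 10.5.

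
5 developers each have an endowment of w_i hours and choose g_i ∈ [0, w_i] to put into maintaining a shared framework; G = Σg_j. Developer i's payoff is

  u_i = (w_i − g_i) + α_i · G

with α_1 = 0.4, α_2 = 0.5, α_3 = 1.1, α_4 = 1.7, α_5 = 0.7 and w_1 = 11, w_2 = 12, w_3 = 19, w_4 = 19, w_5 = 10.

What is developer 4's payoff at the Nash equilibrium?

∂u_i/∂g_i = α_i − 1, so developer i contributes w_i if α_i > 1, else 0.
α_i > 1 for i ∈ {3, 4}; NE contributions (0, 0, 19, 19, 0), G = 38.
u_4 = (19 − 19) + 1.7·38 = 64.6.

64.6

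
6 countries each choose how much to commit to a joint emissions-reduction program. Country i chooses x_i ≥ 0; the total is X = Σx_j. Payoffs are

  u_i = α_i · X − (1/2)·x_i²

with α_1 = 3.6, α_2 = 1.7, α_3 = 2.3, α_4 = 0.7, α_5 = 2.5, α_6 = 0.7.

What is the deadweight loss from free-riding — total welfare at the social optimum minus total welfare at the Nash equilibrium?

278.685

Country i's FOC: ∂u_i/∂x_i = α_i − x_i = 0, so x_i* = α_i.
NE contributions = (3.6, 1.7, 2.3, 0.7, 2.5, 0.7); X = 11.5.
W^NE = (Σα)·X − ½Σα_i² = 11.5² − ½·28.37 = 118.065.
Planner sets x_i = Σα_j = 11.5 for every i, so X^SO = 6·11.5 = 69.
W^SO = (Σα)·X^SO − ½·6·(Σα)² = (6/2)·11.5² = 396.75.
Deadweight loss = W^SO − W^NE = 278.685.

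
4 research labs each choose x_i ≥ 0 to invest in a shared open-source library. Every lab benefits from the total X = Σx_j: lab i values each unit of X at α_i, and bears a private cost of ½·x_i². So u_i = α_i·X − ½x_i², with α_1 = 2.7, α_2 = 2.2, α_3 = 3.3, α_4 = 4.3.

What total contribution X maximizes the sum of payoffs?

50

Planner FOC: ∂(Σu_j)/∂x_i = (Σα_j) − x_i = 0, so x_i^SO = Σα_j = 12.5 for every i; X^SO = 50.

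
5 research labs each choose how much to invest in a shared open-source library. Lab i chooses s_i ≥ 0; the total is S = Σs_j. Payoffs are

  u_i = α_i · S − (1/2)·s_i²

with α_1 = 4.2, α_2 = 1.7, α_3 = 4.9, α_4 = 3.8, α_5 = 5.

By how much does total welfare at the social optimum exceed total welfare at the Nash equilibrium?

618.23

Lab i's FOC: ∂u_i/∂s_i = α_i − s_i = 0, so s_i* = α_i.
NE contributions = (4.2, 1.7, 4.9, 3.8, 5); S = 19.6.
W^NE = (Σα)·S − ½Σα_i² = 19.6² − ½·83.98 = 342.17.
Planner sets s_i = Σα_j = 19.6 for every i, so S^SO = 5·19.6 = 98.
W^SO = (Σα)·S^SO − ½·5·(Σα)² = (5/2)·19.6² = 960.4.
Deadweight loss = W^SO − W^NE = 618.23.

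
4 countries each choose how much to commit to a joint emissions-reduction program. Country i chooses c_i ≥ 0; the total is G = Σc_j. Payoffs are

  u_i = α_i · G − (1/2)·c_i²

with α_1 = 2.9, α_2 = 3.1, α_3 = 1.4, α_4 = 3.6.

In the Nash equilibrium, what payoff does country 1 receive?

27.695

Country i's FOC: ∂u_i/∂c_i = α_i − c_i = 0, so c_i* = α_i.
NE contributions = (2.9, 3.1, 1.4, 3.6); G = 11.
u_1 = α_1·G − ½·(c_1)² = 2.9·11 − ½·2.9² = 27.695.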